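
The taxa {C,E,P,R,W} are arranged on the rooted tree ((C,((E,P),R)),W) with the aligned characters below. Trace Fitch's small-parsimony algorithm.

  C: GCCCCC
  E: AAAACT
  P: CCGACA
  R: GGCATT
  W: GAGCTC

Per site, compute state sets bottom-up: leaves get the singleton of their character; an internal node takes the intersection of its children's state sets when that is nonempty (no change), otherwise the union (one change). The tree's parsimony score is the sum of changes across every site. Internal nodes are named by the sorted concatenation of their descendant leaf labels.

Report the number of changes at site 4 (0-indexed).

2

EP@0: {A} ∪ {C} = {A,C} (union, +1)
EPR@0: {A,C} ∪ {G} = {A,C,G} (union, +1)
CEPR@0: {G} ∩ {A,C,G} = {G} (intersection, +0)
CEPRW@0: {G} ∩ {G} = {G} (intersection, +0)
EP@1: {A} ∪ {C} = {A,C} (union, +1)
EPR@1: {A,C} ∪ {G} = {A,C,G} (union, +1)
CEPR@1: {C} ∩ {A,C,G} = {C} (intersection, +0)
CEPRW@1: {C} ∪ {A} = {A,C} (union, +1)
EP@2: {A} ∪ {G} = {A,G} (union, +1)
EPR@2: {A,G} ∪ {C} = {A,C,G} (union, +1)
CEPR@2: {C} ∩ {A,C,G} = {C} (intersection, +0)
CEPRW@2: {C} ∪ {G} = {C,G} (union, +1)
EP@3: {A} ∩ {A} = {A} (intersection, +0)
EPR@3: {A} ∩ {A} = {A} (intersection, +0)
CEPR@3: {C} ∪ {A} = {A,C} (union, +1)
CEPRW@3: {A,C} ∩ {C} = {C} (intersection, +0)
EP@4: {C} ∩ {C} = {C} (intersection, +0)
EPR@4: {C} ∪ {T} = {C,T} (union, +1)
CEPR@4: {C} ∩ {C,T} = {C} (intersection, +0)
CEPRW@4: {C} ∪ {T} = {C,T} (union, +1)
EP@5: {T} ∪ {A} = {A,T} (union, +1)
EPR@5: {A,T} ∩ {T} = {T} (intersection, +0)
CEPR@5: {C} ∪ {T} = {C,T} (union, +1)
CEPRW@5: {C,T} ∩ {C} = {C} (intersection, +0)
per-site changes: [2, 3, 3, 1, 2, 2]; total = 13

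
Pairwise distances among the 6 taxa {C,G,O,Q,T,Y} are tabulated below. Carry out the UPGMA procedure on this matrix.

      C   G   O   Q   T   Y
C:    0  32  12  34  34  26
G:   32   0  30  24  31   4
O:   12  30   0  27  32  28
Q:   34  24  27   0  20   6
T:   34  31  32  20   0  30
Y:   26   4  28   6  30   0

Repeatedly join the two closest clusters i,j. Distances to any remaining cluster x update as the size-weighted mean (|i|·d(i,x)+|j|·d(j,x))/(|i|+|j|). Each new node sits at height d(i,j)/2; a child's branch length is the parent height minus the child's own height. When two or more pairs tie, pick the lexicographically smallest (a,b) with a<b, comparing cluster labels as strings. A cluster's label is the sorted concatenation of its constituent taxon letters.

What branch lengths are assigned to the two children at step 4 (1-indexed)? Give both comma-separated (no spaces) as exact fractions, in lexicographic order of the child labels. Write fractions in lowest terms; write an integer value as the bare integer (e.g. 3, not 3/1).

1. join G+Y (d=4) ⇒ GY; edges |G|=2, |Y|=2
  updated: d(C,GY)=29, d(GY,O)=29, d(GY,Q)=15, d(GY,T)=61/2
2. join C+O (d=12) ⇒ CO; edges |C|=6, |O|=6
  updated: d(CO,GY)=29, d(CO,Q)=61/2, d(CO,T)=33
3. join GY+Q (d=15) ⇒ GQY; edges |GY|=11/2, |Q|=15/2
  updated: d(CO,GQY)=59/2, d(GQY,T)=27
4. join GQY+T (d=27) ⇒ GQTY; edges |GQY|=6, |T|=27/2
  updated: d(CO,GQTY)=243/8
5. join CO+GQTY (d=243/8) ⇒ CGOQTY; edges |CO|=147/16, |GQTY|=27/16
final tree: ((C:6,O:6):147/16,(((G:2,Y:2):11/2,Q:15/2):6,T:27/2):27/16)
total length: 475/8

6,27/2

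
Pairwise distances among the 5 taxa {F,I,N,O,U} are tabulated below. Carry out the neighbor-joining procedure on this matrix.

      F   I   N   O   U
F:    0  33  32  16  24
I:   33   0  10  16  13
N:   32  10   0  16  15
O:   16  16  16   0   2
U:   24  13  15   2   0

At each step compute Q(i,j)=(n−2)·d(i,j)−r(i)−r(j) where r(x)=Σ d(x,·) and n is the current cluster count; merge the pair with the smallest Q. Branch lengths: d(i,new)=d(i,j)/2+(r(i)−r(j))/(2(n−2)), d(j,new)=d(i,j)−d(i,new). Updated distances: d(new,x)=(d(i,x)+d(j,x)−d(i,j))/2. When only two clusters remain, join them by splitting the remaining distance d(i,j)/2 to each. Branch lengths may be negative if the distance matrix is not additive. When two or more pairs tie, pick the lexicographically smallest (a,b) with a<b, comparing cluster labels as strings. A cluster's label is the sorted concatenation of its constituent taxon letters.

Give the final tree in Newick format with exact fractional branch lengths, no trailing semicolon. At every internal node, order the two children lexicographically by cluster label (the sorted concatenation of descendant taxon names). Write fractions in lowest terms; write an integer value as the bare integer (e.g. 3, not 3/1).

(((F:141/8,O:-13/8):29/8,(I:29/6,N:31/6):61/8):11/16,U:11/16)

1. join I+N (d=10, Q=-115) ⇒ IN; edges |I|=29/6, |N|=31/6
  updated: d(F,IN)=55/2, d(IN,O)=11, d(IN,U)=9
2. join F+O (d=16, Q=-129/2) ⇒ FO; edges |F|=141/8, |O|=-13/8
  updated: d(FO,IN)=45/4, d(FO,U)=5
3. join FO+IN (d=45/4, Q=-101/4) ⇒ FINO; edges |FO|=29/8, |IN|=61/8
  updated: d(FINO,U)=11/8
4. join FINO+U (d=11/8) ⇒ FINOU; edges |FINO|=11/16, |U|=11/16
final tree: (((F:141/8,O:-13/8):29/8,(I:29/6,N:31/6):61/8):11/16,U:11/16)
total length: 309/8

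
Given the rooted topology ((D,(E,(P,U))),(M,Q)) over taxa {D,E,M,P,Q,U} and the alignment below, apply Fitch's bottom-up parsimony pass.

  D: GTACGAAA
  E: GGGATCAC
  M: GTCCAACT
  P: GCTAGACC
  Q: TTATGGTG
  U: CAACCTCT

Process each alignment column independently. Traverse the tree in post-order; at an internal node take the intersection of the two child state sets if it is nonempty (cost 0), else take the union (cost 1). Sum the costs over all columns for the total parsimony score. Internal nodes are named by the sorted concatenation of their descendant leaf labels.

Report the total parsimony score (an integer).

24

site 0, node PU: P={G} ∪ U={C} → {C,G} (+1)
site 0, node EPU: E={G} ∩ PU={C,G} → {G} (+0)
site 0, node DEPU: D={G} ∩ EPU={G} → {G} (+0)
site 0, node MQ: M={G} ∪ Q={T} → {G,T} (+1)
site 0, node DEMPQU: DEPU={G} ∩ MQ={G,T} → {G} (+0)
site 1, node PU: P={C} ∪ U={A} → {A,C} (+1)
site 1, node EPU: E={G} ∪ PU={A,C} → {A,C,G} (+1)
site 1, node DEPU: D={T} ∪ EPU={A,C,G} → {A,C,G,T} (+1)
site 1, node MQ: M={T} ∩ Q={T} → {T} (+0)
site 1, node DEMPQU: DEPU={A,C,G,T} ∩ MQ={T} → {T} (+0)
site 2, node PU: P={T} ∪ U={A} → {A,T} (+1)
site 2, node EPU: E={G} ∪ PU={A,T} → {A,G,T} (+1)
site 2, node DEPU: D={A} ∩ EPU={A,G,T} → {A} (+0)
site 2, node MQ: M={C} ∪ Q={A} → {A,C} (+1)
site 2, node DEMPQU: DEPU={A} ∩ MQ={A,C} → {A} (+0)
site 3, node PU: P={A} ∪ U={C} → {A,C} (+1)
site 3, node EPU: E={A} ∩ PU={A,C} → {A} (+0)
site 3, node DEPU: D={C} ∪ EPU={A} → {A,C} (+1)
site 3, node MQ: M={C} ∪ Q={T} → {C,T} (+1)
site 3, node DEMPQU: DEPU={A,C} ∩ MQ={C,T} → {C} (+0)
site 4, node PU: P={G} ∪ U={C} → {C,G} (+1)
site 4, node EPU: E={T} ∪ PU={C,G} → {C,G,T} (+1)
site 4, node DEPU: D={G} ∩ EPU={C,G,T} → {G} (+0)
site 4, node MQ: M={A} ∪ Q={G} → {A,G} (+1)
site 4, node DEMPQU: DEPU={G} ∩ MQ={A,G} → {G} (+0)
site 5, node PU: P={A} ∪ U={T} → {A,T} (+1)
site 5, node EPU: E={C} ∪ PU={A,T} → {A,C,T} (+1)
site 5, node DEPU: D={A} ∩ EPU={A,C,T} → {A} (+0)
site 5, node MQ: M={A} ∪ Q={G} → {A,G} (+1)
site 5, node DEMPQU: DEPU={A} ∩ MQ={A,G} → {A} (+0)
site 6, node PU: P={C} ∩ U={C} → {C} (+0)
site 6, node EPU: E={A} ∪ PU={C} → {A,C} (+1)
site 6, node DEPU: D={A} ∩ EPU={A,C} → {A} (+0)
site 6, node MQ: M={C} ∪ Q={T} → {C,T} (+1)
site 6, node DEMPQU: DEPU={A} ∪ MQ={C,T} → {A,C,T} (+1)
site 7, node PU: P={C} ∪ U={T} → {C,T} (+1)
site 7, node EPU: E={C} ∩ PU={C,T} → {C} (+0)
site 7, node DEPU: D={A} ∪ EPU={C} → {A,C} (+1)
site 7, node MQ: M={T} ∪ Q={G} → {G,T} (+1)
site 7, node DEMPQU: DEPU={A,C} ∪ MQ={G,T} → {A,C,G,T} (+1)
per-site changes: [2, 3, 3, 3, 3, 3, 3, 4]; total = 24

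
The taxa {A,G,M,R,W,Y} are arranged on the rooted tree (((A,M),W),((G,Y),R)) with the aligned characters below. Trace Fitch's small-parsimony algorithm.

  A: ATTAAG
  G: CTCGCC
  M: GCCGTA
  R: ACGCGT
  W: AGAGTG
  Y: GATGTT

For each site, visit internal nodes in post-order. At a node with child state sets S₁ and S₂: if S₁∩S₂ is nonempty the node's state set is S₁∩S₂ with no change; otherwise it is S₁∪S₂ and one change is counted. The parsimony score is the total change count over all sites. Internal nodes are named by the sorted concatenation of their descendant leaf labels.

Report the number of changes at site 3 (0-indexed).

2

AM@0: {A} ∪ {G} = {A,G} (union, +1)
AMW@0: {A,G} ∩ {A} = {A} (intersection, +0)
GY@0: {C} ∪ {G} = {C,G} (union, +1)
GRY@0: {C,G} ∪ {A} = {A,C,G} (union, +1)
AGMRWY@0: {A} ∩ {A,C,G} = {A} (intersection, +0)
AM@1: {T} ∪ {C} = {C,T} (union, +1)
AMW@1: {C,T} ∪ {G} = {C,G,T} (union, +1)
GY@1: {T} ∪ {A} = {A,T} (union, +1)
GRY@1: {A,T} ∪ {C} = {A,C,T} (union, +1)
AGMRWY@1: {C,G,T} ∩ {A,C,T} = {C,T} (intersection, +0)
AM@2: {T} ∪ {C} = {C,T} (union, +1)
AMW@2: {C,T} ∪ {A} = {A,C,T} (union, +1)
GY@2: {C} ∪ {T} = {C,T} (union, +1)
GRY@2: {C,T} ∪ {G} = {C,G,T} (union, +1)
AGMRWY@2: {A,C,T} ∩ {C,G,T} = {C,T} (intersection, +0)
AM@3: {A} ∪ {G} = {A,G} (union, +1)
AMW@3: {A,G} ∩ {G} = {G} (intersection, +0)
GY@3: {G} ∩ {G} = {G} (intersection, +0)
GRY@3: {G} ∪ {C} = {C,G} (union, +1)
AGMRWY@3: {G} ∩ {C,G} = {G} (intersection, +0)
AM@4: {A} ∪ {T} = {A,T} (union, +1)
AMW@4: {A,T} ∩ {T} = {T} (intersection, +0)
GY@4: {C} ∪ {T} = {C,T} (union, +1)
GRY@4: {C,T} ∪ {G} = {C,G,T} (union, +1)
AGMRWY@4: {T} ∩ {C,G,T} = {T} (intersection, +0)
AM@5: {G} ∪ {A} = {A,G} (union, +1)
AMW@5: {A,G} ∩ {G} = {G} (intersection, +0)
GY@5: {C} ∪ {T} = {C,T} (union, +1)
GRY@5: {C,T} ∩ {T} = {T} (intersection, +0)
AGMRWY@5: {G} ∪ {T} = {G,T} (union, +1)
per-site changes: [3, 4, 4, 2, 3, 3]; total = 19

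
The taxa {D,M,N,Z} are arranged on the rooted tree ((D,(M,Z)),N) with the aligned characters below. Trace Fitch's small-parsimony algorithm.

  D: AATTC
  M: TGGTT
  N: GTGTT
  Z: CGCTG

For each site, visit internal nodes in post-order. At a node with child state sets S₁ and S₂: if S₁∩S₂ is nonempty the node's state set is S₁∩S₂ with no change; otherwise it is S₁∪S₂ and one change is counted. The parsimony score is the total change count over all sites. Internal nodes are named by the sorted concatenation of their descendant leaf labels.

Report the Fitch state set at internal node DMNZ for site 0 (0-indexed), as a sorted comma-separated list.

A,C,G,T

site 0, node MZ: M={T} ∪ Z={C} → {C,T} (+1)
site 0, node DMZ: D={A} ∪ MZ={C,T} → {A,C,T} (+1)
site 0, node DMNZ: DMZ={A,C,T} ∪ N={G} → {A,C,G,T} (+1)
site 1, node MZ: M={G} ∩ Z={G} → {G} (+0)
site 1, node DMZ: D={A} ∪ MZ={G} → {A,G} (+1)
site 1, node DMNZ: DMZ={A,G} ∪ N={T} → {A,G,T} (+1)
site 2, node MZ: M={G} ∪ Z={C} → {C,G} (+1)
site 2, node DMZ: D={T} ∪ MZ={C,G} → {C,G,T} (+1)
site 2, node DMNZ: DMZ={C,G,T} ∩ N={G} → {G} (+0)
site 3, node MZ: M={T} ∩ Z={T} → {T} (+0)
site 3, node DMZ: D={T} ∩ MZ={T} → {T} (+0)
site 3, node DMNZ: DMZ={T} ∩ N={T} → {T} (+0)
site 4, node MZ: M={T} ∪ Z={G} → {G,T} (+1)
site 4, node DMZ: D={C} ∪ MZ={G,T} → {C,G,T} (+1)
site 4, node DMNZ: DMZ={C,G,T} ∩ N={T} → {T} (+0)
per-site changes: [3, 2, 2, 0, 2]; total = 9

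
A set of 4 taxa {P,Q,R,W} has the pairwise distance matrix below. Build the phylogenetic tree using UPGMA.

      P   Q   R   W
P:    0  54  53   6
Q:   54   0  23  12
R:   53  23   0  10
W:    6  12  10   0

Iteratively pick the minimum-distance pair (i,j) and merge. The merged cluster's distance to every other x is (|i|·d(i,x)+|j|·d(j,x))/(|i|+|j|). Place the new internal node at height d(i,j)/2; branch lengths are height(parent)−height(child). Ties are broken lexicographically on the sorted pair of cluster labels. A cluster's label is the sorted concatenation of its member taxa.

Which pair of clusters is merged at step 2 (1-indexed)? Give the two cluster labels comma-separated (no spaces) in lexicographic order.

1. join P+W (d=6) ⇒ PW; edges |P|=3, |W|=3
  updated: d(PW,Q)=33, d(PW,R)=63/2
2. join Q+R (d=23) ⇒ QR; edges |Q|=23/2, |R|=23/2
  updated: d(PW,QR)=129/4
3. join PW+QR (d=129/4) ⇒ PQRW; edges |PW|=105/8, |QR|=37/8
final tree: ((P:3,W:3):105/8,(Q:23/2,R:23/2):37/8)
total length: 187/4

Q,R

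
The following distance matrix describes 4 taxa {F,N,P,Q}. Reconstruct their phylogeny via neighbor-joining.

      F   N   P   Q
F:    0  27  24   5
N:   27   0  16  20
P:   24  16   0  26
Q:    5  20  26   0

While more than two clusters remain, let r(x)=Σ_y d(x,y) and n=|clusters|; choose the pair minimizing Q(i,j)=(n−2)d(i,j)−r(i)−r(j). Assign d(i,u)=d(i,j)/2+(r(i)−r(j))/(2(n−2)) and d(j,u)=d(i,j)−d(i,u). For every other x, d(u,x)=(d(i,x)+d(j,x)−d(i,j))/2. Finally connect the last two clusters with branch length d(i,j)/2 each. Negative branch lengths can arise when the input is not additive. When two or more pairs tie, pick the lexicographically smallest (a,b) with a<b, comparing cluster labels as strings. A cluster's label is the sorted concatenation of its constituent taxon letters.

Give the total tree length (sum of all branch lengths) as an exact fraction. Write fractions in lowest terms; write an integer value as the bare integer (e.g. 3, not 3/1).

139/4

step 1: merge (F,Q) at d=5, Q=-97; branch lengths F→15/4, Q→5/4; new cluster FQ
  updated: d(FQ,N)=21, d(FQ,P)=45/2
step 2: merge (FQ,N) at d=21, Q=-119/2; branch lengths FQ→55/4, N→29/4; new cluster FNQ
  updated: d(FNQ,P)=35/4
step 3: merge (FNQ,P) at d=35/4; branch lengths FNQ→35/8, P→35/8; new cluster FNPQ
final tree: (((F:15/4,Q:5/4):55/4,N:29/4):35/8,P:35/8)
total length: 139/4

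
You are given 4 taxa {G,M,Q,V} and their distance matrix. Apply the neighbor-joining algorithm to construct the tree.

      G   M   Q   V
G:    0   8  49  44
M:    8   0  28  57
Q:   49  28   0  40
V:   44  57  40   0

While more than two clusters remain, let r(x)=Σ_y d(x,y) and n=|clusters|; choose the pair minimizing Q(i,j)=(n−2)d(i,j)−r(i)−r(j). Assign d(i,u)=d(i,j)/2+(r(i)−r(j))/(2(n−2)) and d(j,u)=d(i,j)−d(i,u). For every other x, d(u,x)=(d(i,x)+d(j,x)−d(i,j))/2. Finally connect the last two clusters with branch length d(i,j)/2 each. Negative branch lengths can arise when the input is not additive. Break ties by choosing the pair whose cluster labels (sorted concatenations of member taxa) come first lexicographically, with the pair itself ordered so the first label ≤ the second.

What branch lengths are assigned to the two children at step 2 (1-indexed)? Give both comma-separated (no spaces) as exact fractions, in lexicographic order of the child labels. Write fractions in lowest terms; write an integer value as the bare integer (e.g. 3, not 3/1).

iteration 1: select G,M (d=8, Q=-178); attach at lengths (6, 2); label the merged cluster GM
  updated: d(GM,Q)=69/2, d(GM,V)=93/2
iteration 2: select GM,Q (d=69/2, Q=-121); attach at lengths (41/2, 14); label the merged cluster GMQ
  updated: d(GMQ,V)=26
iteration 3: select GMQ,V (d=26); attach at lengths (13, 13); label the merged cluster GMQV
final tree: (((G:6,M:2):41/2,Q:14):13,V:13)
total length: 137/2

41/2,14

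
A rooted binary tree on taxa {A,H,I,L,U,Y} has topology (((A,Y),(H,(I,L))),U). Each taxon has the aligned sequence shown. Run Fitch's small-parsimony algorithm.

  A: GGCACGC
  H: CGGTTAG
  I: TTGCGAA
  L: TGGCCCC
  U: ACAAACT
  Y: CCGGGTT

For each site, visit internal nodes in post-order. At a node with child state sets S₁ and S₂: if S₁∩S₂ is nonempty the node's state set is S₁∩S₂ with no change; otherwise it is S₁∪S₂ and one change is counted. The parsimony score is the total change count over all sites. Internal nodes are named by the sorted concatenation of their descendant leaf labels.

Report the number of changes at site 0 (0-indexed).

site 0, node AY: A={G} ∪ Y={C} → {C,G} (+1)
site 0, node IL: I={T} ∩ L={T} → {T} (+0)
site 0, node HIL: H={C} ∪ IL={T} → {C,T} (+1)
site 0, node AHILY: AY={C,G} ∩ HIL={C,T} → {C} (+0)
site 0, node AHILUY: AHILY={C} ∪ U={A} → {A,C} (+1)
site 1, node AY: A={G} ∪ Y={C} → {C,G} (+1)
site 1, node IL: I={T} ∪ L={G} → {G,T} (+1)
site 1, node HIL: H={G} ∩ IL={G,T} → {G} (+0)
site 1, node AHILY: AY={C,G} ∩ HIL={G} → {G} (+0)
site 1, node AHILUY: AHILY={G} ∪ U={C} → {C,G} (+1)
site 2, node AY: A={C} ∪ Y={G} → {C,G} (+1)
site 2, node IL: I={G} ∩ L={G} → {G} (+0)
site 2, node HIL: H={G} ∩ IL={G} → {G} (+0)
site 2, node AHILY: AY={C,G} ∩ HIL={G} → {G} (+0)
site 2, node AHILUY: AHILY={G} ∪ U={A} → {A,G} (+1)
site 3, node AY: A={A} ∪ Y={G} → {A,G} (+1)
site 3, node IL: I={C} ∩ L={C} → {C} (+0)
site 3, node HIL: H={T} ∪ IL={C} → {C,T} (+1)
site 3, node AHILY: AY={A,G} ∪ HIL={C,T} → {A,C,G,T} (+1)
site 3, node AHILUY: AHILY={A,C,G,T} ∩ U={A} → {A} (+0)
site 4, node AY: A={C} ∪ Y={G} → {C,G} (+1)
site 4, node IL: I={G} ∪ L={C} → {C,G} (+1)
site 4, node HIL: H={T} ∪ IL={C,G} → {C,G,T} (+1)
site 4, node AHILY: AY={C,G} ∩ HIL={C,G,T} → {C,G} (+0)
site 4, node AHILUY: AHILY={C,G} ∪ U={A} → {A,C,G} (+1)
site 5, node AY: A={G} ∪ Y={T} → {G,T} (+1)
site 5, node IL: I={A} ∪ L={C} → {A,C} (+1)
site 5, node HIL: H={A} ∩ IL={A,C} → {A} (+0)
site 5, node AHILY: AY={G,T} ∪ HIL={A} → {A,G,T} (+1)
site 5, node AHILUY: AHILY={A,G,T} ∪ U={C} → {A,C,G,T} (+1)
site 6, node AY: A={C} ∪ Y={T} → {C,T} (+1)
site 6, node IL: I={A} ∪ L={C} → {A,C} (+1)
site 6, node HIL: H={G} ∪ IL={A,C} → {A,C,G} (+1)
site 6, node AHILY: AY={C,T} ∩ HIL={A,C,G} → {C} (+0)
site 6, node AHILUY: AHILY={C} ∪ U={T} → {C,T} (+1)
per-site changes: [3, 3, 2, 3, 4, 4, 4]; total = 23

3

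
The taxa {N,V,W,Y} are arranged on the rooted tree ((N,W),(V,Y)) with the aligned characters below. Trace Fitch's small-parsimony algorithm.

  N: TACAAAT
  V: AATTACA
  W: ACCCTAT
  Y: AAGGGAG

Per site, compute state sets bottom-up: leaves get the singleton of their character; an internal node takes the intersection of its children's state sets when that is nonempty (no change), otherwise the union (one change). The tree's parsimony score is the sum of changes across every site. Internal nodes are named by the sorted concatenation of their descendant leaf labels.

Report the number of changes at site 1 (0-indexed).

[col 0] NW: children N:{T}, W:{A} ∪→ {A,T}; cost 1
[col 0] VY: children V:{A}, Y:{A} ∩→ {A}; cost 0
[col 0] NVWY: children NW:{A,T}, VY:{A} ∩→ {A}; cost 0
[col 1] NW: children N:{A}, W:{C} ∪→ {A,C}; cost 1
[col 1] VY: children V:{A}, Y:{A} ∩→ {A}; cost 0
[col 1] NVWY: children NW:{A,C}, VY:{A} ∩→ {A}; cost 0
[col 2] NW: children N:{C}, W:{C} ∩→ {C}; cost 0
[col 2] VY: children V:{T}, Y:{G} ∪→ {G,T}; cost 1
[col 2] NVWY: children NW:{C}, VY:{G,T} ∪→ {C,G,T}; cost 1
[col 3] NW: children N:{A}, W:{C} ∪→ {A,C}; cost 1
[col 3] VY: children V:{T}, Y:{G} ∪→ {G,T}; cost 1
[col 3] NVWY: children NW:{A,C}, VY:{G,T} ∪→ {A,C,G,T}; cost 1
[col 4] NW: children N:{A}, W:{T} ∪→ {A,T}; cost 1
[col 4] VY: children V:{A}, Y:{G} ∪→ {A,G}; cost 1
[col 4] NVWY: children NW:{A,T}, VY:{A,G} ∩→ {A}; cost 0
[col 5] NW: children N:{A}, W:{A} ∩→ {A}; cost 0
[col 5] VY: children V:{C}, Y:{A} ∪→ {A,C}; cost 1
[col 5] NVWY: children NW:{A}, VY:{A,C} ∩→ {A}; cost 0
[col 6] NW: children N:{T}, W:{T} ∩→ {T}; cost 0
[col 6] VY: children V:{A}, Y:{G} ∪→ {A,G}; cost 1
[col 6] NVWY: children NW:{T}, VY:{A,G} ∪→ {A,G,T}; cost 1
per-site changes: [1, 1, 2, 3, 2, 1, 2]; total = 12

1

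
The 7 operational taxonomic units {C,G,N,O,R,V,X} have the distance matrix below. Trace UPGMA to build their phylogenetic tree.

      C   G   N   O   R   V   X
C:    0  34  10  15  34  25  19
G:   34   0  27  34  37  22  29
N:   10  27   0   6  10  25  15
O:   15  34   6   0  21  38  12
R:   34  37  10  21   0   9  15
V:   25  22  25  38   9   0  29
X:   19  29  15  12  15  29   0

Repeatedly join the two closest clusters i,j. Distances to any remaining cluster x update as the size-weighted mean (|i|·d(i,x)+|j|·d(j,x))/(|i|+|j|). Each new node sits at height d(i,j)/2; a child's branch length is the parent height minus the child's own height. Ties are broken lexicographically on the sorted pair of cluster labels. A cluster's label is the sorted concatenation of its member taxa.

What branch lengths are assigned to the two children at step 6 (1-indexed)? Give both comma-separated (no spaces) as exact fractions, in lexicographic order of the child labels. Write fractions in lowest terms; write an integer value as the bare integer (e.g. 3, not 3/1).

47/16,61/4

1. join N+O (d=6) ⇒ NO; edges |N|=3, |O|=3
  updated: d(C,NO)=25/2, d(G,NO)=61/2, d(NO,R)=31/2, d(NO,V)=63/2, d(NO,X)=27/2
2. join R+V (d=9) ⇒ RV; edges |R|=9/2, |V|=9/2
  updated: d(C,RV)=59/2, d(G,RV)=59/2, d(NO,RV)=47/2, d(RV,X)=22
3. join C+NO (d=25/2) ⇒ CNO; edges |C|=25/4, |NO|=13/4
  updated: d(CNO,G)=95/3, d(CNO,RV)=51/2, d(CNO,X)=46/3
4. join CNO+X (d=46/3) ⇒ CNOX; edges |CNO|=17/12, |X|=23/3
  updated: d(CNOX,G)=31, d(CNOX,RV)=197/8
5. join CNOX+RV (d=197/8) ⇒ CNORVX; edges |CNOX|=223/48, |RV|=125/16
  updated: d(CNORVX,G)=61/2
6. join CNORVX+G (d=61/2) ⇒ CGNORVX; edges |CNORVX|=47/16, |G|=61/4
final tree: ((((C:25/4,(N:3,O:3):13/4):17/12,X:23/3):223/48,(R:9/2,V:9/2):125/16):47/16,G:61/4)
total length: 3083/48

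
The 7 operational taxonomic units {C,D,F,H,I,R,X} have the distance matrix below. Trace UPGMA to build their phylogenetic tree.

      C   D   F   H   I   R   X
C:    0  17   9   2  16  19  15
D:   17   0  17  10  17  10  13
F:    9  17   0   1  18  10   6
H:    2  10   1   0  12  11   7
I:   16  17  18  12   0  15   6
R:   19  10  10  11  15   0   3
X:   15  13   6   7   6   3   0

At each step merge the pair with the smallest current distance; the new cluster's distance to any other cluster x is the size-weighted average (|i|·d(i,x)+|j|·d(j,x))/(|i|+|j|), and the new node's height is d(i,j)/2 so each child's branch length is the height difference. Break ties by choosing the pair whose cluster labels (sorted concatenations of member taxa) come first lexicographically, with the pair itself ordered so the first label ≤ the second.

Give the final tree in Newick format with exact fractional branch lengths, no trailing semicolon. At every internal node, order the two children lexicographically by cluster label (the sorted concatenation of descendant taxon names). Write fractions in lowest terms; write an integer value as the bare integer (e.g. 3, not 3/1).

step 1: merge (F,H) at d=1; branch lengths F→1/2, H→1/2; new cluster FH
  updated: d(C,FH)=11/2, d(D,FH)=27/2, d(FH,I)=15, d(FH,R)=21/2, d(FH,X)=13/2
step 2: merge (R,X) at d=3; branch lengths R→3/2, X→3/2; new cluster RX
  updated: d(C,RX)=17, d(D,RX)=23/2, d(FH,RX)=17/2, d(I,RX)=21/2
step 3: merge (C,FH) at d=11/2; branch lengths C→11/4, FH→9/4; new cluster CFH
  updated: d(CFH,D)=44/3, d(CFH,I)=46/3, d(CFH,RX)=34/3
step 4: merge (I,RX) at d=21/2; branch lengths I→21/4, RX→15/4; new cluster IRX
  updated: d(CFH,IRX)=38/3, d(D,IRX)=40/3
step 5: merge (CFH,IRX) at d=38/3; branch lengths CFH→43/12, IRX→13/12; new cluster CFHIRX
  updated: d(CFHIRX,D)=14
step 6: merge (CFHIRX,D) at d=14; branch lengths CFHIRX→2/3, D→7; new cluster CDFHIRX
final tree: (((C:11/4,(F:1/2,H:1/2):9/4):43/12,(I:21/4,(R:3/2,X:3/2):15/4):13/12):2/3,D:7)
total length: 91/3

(((C:11/4,(F:1/2,H:1/2):9/4):43/12,(I:21/4,(R:3/2,X:3/2):15/4):13/12):2/3,D:7)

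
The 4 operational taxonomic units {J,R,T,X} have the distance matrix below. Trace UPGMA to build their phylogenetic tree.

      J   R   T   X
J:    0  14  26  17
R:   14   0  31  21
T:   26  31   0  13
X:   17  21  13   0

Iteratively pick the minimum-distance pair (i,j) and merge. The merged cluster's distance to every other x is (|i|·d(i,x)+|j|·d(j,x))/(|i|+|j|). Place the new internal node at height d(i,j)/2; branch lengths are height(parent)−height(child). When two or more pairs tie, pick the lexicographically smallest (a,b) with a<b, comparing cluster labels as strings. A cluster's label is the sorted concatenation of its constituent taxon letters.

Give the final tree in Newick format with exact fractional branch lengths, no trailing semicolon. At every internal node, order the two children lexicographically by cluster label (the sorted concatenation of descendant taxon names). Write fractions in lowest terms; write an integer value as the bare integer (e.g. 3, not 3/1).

iteration 1: select T,X (d=13); attach at lengths (13/2, 13/2); label the merged cluster TX
  updated: d(J,TX)=43/2, d(R,TX)=26
iteration 2: select J,R (d=14); attach at lengths (7, 7); label the merged cluster JR
  updated: d(JR,TX)=95/4
iteration 3: select JR,TX (d=95/4); attach at lengths (39/8, 43/8); label the merged cluster JRTX
final tree: ((J:7,R:7):39/8,(T:13/2,X:13/2):43/8)
total length: 149/4

((J:7,R:7):39/8,(T:13/2,X:13/2):43/8)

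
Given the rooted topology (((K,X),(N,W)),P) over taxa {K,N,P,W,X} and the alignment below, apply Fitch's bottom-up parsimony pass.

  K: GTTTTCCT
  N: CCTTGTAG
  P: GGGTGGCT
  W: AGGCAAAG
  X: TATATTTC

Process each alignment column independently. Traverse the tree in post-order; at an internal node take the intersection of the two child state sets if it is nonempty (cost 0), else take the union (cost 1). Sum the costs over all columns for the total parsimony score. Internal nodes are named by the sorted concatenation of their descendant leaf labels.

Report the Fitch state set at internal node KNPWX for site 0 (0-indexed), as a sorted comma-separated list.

G

KX@0: {G} ∪ {T} = {G,T} (union, +1)
NW@0: {C} ∪ {A} = {A,C} (union, +1)
KNWX@0: {G,T} ∪ {A,C} = {A,C,G,T} (union, +1)
KNPWX@0: {A,C,G,T} ∩ {G} = {G} (intersection, +0)
KX@1: {T} ∪ {A} = {A,T} (union, +1)
NW@1: {C} ∪ {G} = {C,G} (union, +1)
KNWX@1: {A,T} ∪ {C,G} = {A,C,G,T} (union, +1)
KNPWX@1: {A,C,G,T} ∩ {G} = {G} (intersection, +0)
KX@2: {T} ∩ {T} = {T} (intersection, +0)
NW@2: {T} ∪ {G} = {G,T} (union, +1)
KNWX@2: {T} ∩ {G,T} = {T} (intersection, +0)
KNPWX@2: {T} ∪ {G} = {G,T} (union, +1)
KX@3: {T} ∪ {A} = {A,T} (union, +1)
NW@3: {T} ∪ {C} = {C,T} (union, +1)
KNWX@3: {A,T} ∩ {C,T} = {T} (intersection, +0)
KNPWX@3: {T} ∩ {T} = {T} (intersection, +0)
KX@4: {T} ∩ {T} = {T} (intersection, +0)
NW@4: {G} ∪ {A} = {A,G} (union, +1)
KNWX@4: {T} ∪ {A,G} = {A,G,T} (union, +1)
KNPWX@4: {A,G,T} ∩ {G} = {G} (intersection, +0)
KX@5: {C} ∪ {T} = {C,T} (union, +1)
NW@5: {T} ∪ {A} = {A,T} (union, +1)
KNWX@5: {C,T} ∩ {A,T} = {T} (intersection, +0)
KNPWX@5: {T} ∪ {G} = {G,T} (union, +1)
KX@6: {C} ∪ {T} = {C,T} (union, +1)
NW@6: {A} ∩ {A} = {A} (intersection, +0)
KNWX@6: {C,T} ∪ {A} = {A,C,T} (union, +1)
KNPWX@6: {A,C,T} ∩ {C} = {C} (intersection, +0)
KX@7: {T} ∪ {C} = {C,T} (union, +1)
NW@7: {G} ∩ {G} = {G} (intersection, +0)
KNWX@7: {C,T} ∪ {G} = {C,G,T} (union, +1)
KNPWX@7: {C,G,T} ∩ {T} = {T} (intersection, +0)
per-site changes: [3, 3, 2, 2, 2, 3, 2, 2]; total = 19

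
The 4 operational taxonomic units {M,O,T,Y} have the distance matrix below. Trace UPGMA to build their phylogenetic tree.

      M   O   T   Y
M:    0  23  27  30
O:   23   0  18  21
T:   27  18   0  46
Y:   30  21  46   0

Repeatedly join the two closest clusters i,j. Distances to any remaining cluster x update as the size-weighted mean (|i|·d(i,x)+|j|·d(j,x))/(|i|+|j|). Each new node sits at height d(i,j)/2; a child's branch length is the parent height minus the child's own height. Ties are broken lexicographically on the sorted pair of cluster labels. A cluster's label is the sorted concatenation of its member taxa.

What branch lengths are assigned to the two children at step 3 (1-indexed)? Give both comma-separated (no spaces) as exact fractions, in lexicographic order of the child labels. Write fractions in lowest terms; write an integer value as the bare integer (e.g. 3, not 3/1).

1. join O+T (d=18) ⇒ OT; edges |O|=9, |T|=9
  updated: d(M,OT)=25, d(OT,Y)=67/2
2. join M+OT (d=25) ⇒ MOT; edges |M|=25/2, |OT|=7/2
  updated: d(MOT,Y)=97/3
3. join MOT+Y (d=97/3) ⇒ MOTY; edges |MOT|=11/3, |Y|=97/6
final tree: ((M:25/2,(O:9,T:9):7/2):11/3,Y:97/6)
total length: 323/6

11/3,97/6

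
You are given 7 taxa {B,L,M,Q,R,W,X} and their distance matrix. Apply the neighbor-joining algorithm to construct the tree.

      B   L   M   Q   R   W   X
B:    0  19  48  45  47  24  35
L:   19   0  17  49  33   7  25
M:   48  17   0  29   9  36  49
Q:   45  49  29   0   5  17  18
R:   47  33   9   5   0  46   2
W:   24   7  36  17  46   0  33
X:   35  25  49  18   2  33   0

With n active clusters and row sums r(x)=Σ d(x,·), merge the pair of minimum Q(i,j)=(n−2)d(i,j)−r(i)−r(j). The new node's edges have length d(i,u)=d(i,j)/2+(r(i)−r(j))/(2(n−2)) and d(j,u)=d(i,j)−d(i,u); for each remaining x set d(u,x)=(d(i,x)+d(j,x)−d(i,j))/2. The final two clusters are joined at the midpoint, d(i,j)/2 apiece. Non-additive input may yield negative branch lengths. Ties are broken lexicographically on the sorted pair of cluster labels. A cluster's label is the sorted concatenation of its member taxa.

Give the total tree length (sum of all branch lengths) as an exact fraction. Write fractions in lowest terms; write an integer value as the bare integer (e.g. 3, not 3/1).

1. join R+X (d=2, Q=-294) ⇒ RX; edges |R|=-1, |X|=3
  updated: d(B,RX)=40, d(L,RX)=28, d(M,RX)=28, d(Q,RX)=21/2, d(RX,W)=77/2
2. join Q+RX (d=21/2, Q=-507/2) ⇒ QRX; edges |Q|=95/16, |RX|=73/16
  updated: d(B,QRX)=149/4, d(L,QRX)=133/4, d(M,QRX)=93/4, d(QRX,W)=45/2
3. join M+QRX (d=93/4, Q=-683/4) ⇒ MQRX; edges |M|=311/24, |QRX|=247/24
  updated: d(B,MQRX)=31, d(L,MQRX)=27/2, d(MQRX,W)=141/8
4. join B+L (d=19, Q=-151/2) ⇒ BL; edges |B|=145/8, |L|=7/8
  updated: d(BL,MQRX)=51/4, d(BL,W)=6
5. join BL+MQRX (d=51/4, Q=-291/8) ⇒ BLMQRX; edges |BL|=9/16, |MQRX|=195/16
  updated: d(BLMQRX,W)=87/16
6. join BLMQRX+W (d=87/16) ⇒ BLMQRWX; edges |BLMQRX|=87/32, |W|=87/32
final tree: (((B:145/8,L:7/8):9/16,(M:311/24,(Q:95/16,(R:-1,X:3):73/16):247/24):195/16):87/32,W:87/32)
total length: 1167/16

1167/16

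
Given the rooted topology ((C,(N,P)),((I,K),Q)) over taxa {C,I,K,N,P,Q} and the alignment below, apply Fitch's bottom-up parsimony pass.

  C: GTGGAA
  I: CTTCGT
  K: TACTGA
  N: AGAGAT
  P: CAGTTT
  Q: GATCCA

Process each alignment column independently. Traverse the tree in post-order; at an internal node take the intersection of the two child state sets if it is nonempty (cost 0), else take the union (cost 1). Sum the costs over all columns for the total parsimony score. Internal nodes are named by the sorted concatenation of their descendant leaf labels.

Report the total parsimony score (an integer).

site 0, node NP: N={A} ∪ P={C} → {A,C} (+1)
site 0, node CNP: C={G} ∪ NP={A,C} → {A,C,G} (+1)
site 0, node IK: I={C} ∪ K={T} → {C,T} (+1)
site 0, node IKQ: IK={C,T} ∪ Q={G} → {C,G,T} (+1)
site 0, node CIKNPQ: CNP={A,C,G} ∩ IKQ={C,G,T} → {C,G} (+0)
site 1, node NP: N={G} ∪ P={A} → {A,G} (+1)
site 1, node CNP: C={T} ∪ NP={A,G} → {A,G,T} (+1)
site 1, node IK: I={T} ∪ K={A} → {A,T} (+1)
site 1, node IKQ: IK={A,T} ∩ Q={A} → {A} (+0)
site 1, node CIKNPQ: CNP={A,G,T} ∩ IKQ={A} → {A} (+0)
site 2, node NP: N={A} ∪ P={G} → {A,G} (+1)
site 2, node CNP: C={G} ∩ NP={A,G} → {G} (+0)
site 2, node IK: I={T} ∪ K={C} → {C,T} (+1)
site 2, node IKQ: IK={C,T} ∩ Q={T} → {T} (+0)
site 2, node CIKNPQ: CNP={G} ∪ IKQ={T} → {G,T} (+1)
site 3, node NP: N={G} ∪ P={T} → {G,T} (+1)
site 3, node CNP: C={G} ∩ NP={G,T} → {G} (+0)
site 3, node IK: I={C} ∪ K={T} → {C,T} (+1)
site 3, node IKQ: IK={C,T} ∩ Q={C} → {C} (+0)
site 3, node CIKNPQ: CNP={G} ∪ IKQ={C} → {C,G} (+1)
site 4, node NP: N={A} ∪ P={T} → {A,T} (+1)
site 4, node CNP: C={A} ∩ NP={A,T} → {A} (+0)
site 4, node IK: I={G} ∩ K={G} → {G} (+0)
site 4, node IKQ: IK={G} ∪ Q={C} → {C,G} (+1)
site 4, node CIKNPQ: CNP={A} ∪ IKQ={C,G} → {A,C,G} (+1)
site 5, node NP: N={T} ∩ P={T} → {T} (+0)
site 5, node CNP: C={A} ∪ NP={T} → {A,T} (+1)
site 5, node IK: I={T} ∪ K={A} → {A,T} (+1)
site 5, node IKQ: IK={A,T} ∩ Q={A} → {A} (+0)
site 5, node CIKNPQ: CNP={A,T} ∩ IKQ={A} → {A} (+0)
per-site changes: [4, 3, 3, 3, 3, 2]; total = 18

18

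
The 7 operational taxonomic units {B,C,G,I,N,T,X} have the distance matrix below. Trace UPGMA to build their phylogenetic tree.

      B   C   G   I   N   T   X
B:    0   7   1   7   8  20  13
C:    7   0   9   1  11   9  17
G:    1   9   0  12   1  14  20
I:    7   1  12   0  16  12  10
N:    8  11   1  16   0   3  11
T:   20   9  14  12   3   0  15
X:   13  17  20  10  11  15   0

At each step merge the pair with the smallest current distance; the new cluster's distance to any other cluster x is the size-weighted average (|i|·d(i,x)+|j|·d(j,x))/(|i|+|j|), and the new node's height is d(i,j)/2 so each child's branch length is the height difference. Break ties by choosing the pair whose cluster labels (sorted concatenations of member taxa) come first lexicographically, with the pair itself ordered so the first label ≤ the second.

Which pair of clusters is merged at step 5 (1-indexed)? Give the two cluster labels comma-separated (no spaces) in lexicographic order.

step 1: merge (B,G) at d=1; branch lengths B→1/2, G→1/2; new cluster BG
  updated: d(BG,C)=8, d(BG,I)=19/2, d(BG,N)=9/2, d(BG,T)=17, d(BG,X)=33/2
step 2: merge (C,I) at d=1; branch lengths C→1/2, I→1/2; new cluster CI
  updated: d(BG,CI)=35/4, d(CI,N)=27/2, d(CI,T)=21/2, d(CI,X)=27/2
step 3: merge (N,T) at d=3; branch lengths N→3/2, T→3/2; new cluster NT
  updated: d(BG,NT)=43/4, d(CI,NT)=12, d(NT,X)=13
step 4: merge (BG,CI) at d=35/4; branch lengths BG→31/8, CI→31/8; new cluster BCGI
  updated: d(BCGI,NT)=91/8, d(BCGI,X)=15
step 5: merge (BCGI,NT) at d=91/8; branch lengths BCGI→21/16, NT→67/16; new cluster BCGINT
  updated: d(BCGINT,X)=43/3
step 6: merge (BCGINT,X) at d=43/3; branch lengths BCGINT→71/48, X→43/6; new cluster BCGINTX
final tree: ((((B:1/2,G:1/2):31/8,(C:1/2,I:1/2):31/8):21/16,(N:3/2,T:3/2):67/16):71/48,X:43/6)
total length: 1291/48

BCGI,NT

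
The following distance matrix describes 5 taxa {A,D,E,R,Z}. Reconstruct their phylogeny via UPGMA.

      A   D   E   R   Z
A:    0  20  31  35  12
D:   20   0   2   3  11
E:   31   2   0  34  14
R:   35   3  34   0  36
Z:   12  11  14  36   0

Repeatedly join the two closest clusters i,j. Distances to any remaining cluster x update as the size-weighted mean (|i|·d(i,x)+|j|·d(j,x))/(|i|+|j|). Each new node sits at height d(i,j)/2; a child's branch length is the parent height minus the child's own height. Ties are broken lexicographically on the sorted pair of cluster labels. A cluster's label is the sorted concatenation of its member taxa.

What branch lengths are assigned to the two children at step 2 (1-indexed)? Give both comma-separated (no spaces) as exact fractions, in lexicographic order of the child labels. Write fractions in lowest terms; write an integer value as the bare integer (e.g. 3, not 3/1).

6,6

1. join D+E (d=2) ⇒ DE; edges |D|=1, |E|=1
  updated: d(A,DE)=51/2, d(DE,R)=37/2, d(DE,Z)=25/2
2. join A+Z (d=12) ⇒ AZ; edges |A|=6, |Z|=6
  updated: d(AZ,DE)=19, d(AZ,R)=71/2
3. join DE+R (d=37/2) ⇒ DER; edges |DE|=33/4, |R|=37/4
  updated: d(AZ,DER)=49/2
4. join AZ+DER (d=49/2) ⇒ ADERZ; edges |AZ|=25/4, |DER|=3
final tree: ((A:6,Z:6):25/4,((D:1,E:1):33/4,R:37/4):3)
total length: 163/4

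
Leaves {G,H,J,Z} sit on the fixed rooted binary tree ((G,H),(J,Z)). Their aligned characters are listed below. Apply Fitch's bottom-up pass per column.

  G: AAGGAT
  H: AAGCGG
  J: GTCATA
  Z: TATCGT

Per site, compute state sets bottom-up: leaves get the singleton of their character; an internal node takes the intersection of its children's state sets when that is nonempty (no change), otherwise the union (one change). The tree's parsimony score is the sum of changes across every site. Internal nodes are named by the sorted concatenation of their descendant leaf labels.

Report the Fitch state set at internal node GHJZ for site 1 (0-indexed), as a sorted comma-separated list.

A

[col 0] GH: children G:{A}, H:{A} ∩→ {A}; cost 0
[col 0] JZ: children J:{G}, Z:{T} ∪→ {G,T}; cost 1
[col 0] GHJZ: children GH:{A}, JZ:{G,T} ∪→ {A,G,T}; cost 1
[col 1] GH: children G:{A}, H:{A} ∩→ {A}; cost 0
[col 1] JZ: children J:{T}, Z:{A} ∪→ {A,T}; cost 1
[col 1] GHJZ: children GH:{A}, JZ:{A,T} ∩→ {A}; cost 0
[col 2] GH: children G:{G}, H:{G} ∩→ {G}; cost 0
[col 2] JZ: children J:{C}, Z:{T} ∪→ {C,T}; cost 1
[col 2] GHJZ: children GH:{G}, JZ:{C,T} ∪→ {C,G,T}; cost 1
[col 3] GH: children G:{G}, H:{C} ∪→ {C,G}; cost 1
[col 3] JZ: children J:{A}, Z:{C} ∪→ {A,C}; cost 1
[col 3] GHJZ: children GH:{C,G}, JZ:{A,C} ∩→ {C}; cost 0
[col 4] GH: children G:{A}, H:{G} ∪→ {A,G}; cost 1
[col 4] JZ: children J:{T}, Z:{G} ∪→ {G,T}; cost 1
[col 4] GHJZ: children GH:{A,G}, JZ:{G,T} ∩→ {G}; cost 0
[col 5] GH: children G:{T}, H:{G} ∪→ {G,T}; cost 1
[col 5] JZ: children J:{A}, Z:{T} ∪→ {A,T}; cost 1
[col 5] GHJZ: children GH:{G,T}, JZ:{A,T} ∩→ {T}; cost 0
per-site changes: [2, 1, 2, 2, 2, 2]; total = 11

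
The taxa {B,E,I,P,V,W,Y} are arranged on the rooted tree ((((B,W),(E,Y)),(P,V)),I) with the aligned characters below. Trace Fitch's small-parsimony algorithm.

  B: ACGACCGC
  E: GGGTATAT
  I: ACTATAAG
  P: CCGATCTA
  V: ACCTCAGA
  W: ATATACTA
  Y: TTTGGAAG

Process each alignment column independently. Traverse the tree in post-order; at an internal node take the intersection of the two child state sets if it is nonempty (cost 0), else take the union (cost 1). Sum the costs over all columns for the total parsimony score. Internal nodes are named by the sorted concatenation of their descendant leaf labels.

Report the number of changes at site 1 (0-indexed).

3

[col 0] BW: children B:{A}, W:{A} ∩→ {A}; cost 0
[col 0] EY: children E:{G}, Y:{T} ∪→ {G,T}; cost 1
[col 0] BEWY: children BW:{A}, EY:{G,T} ∪→ {A,G,T}; cost 1
[col 0] PV: children P:{C}, V:{A} ∪→ {A,C}; cost 1
[col 0] BEPVWY: children BEWY:{A,G,T}, PV:{A,C} ∩→ {A}; cost 0
[col 0] BEIPVWY: children BEPVWY:{A}, I:{A} ∩→ {A}; cost 0
[col 1] BW: children B:{C}, W:{T} ∪→ {C,T}; cost 1
[col 1] EY: children E:{G}, Y:{T} ∪→ {G,T}; cost 1
[col 1] BEWY: children BW:{C,T}, EY:{G,T} ∩→ {T}; cost 0
[col 1] PV: children P:{C}, V:{C} ∩→ {C}; cost 0
[col 1] BEPVWY: children BEWY:{T}, PV:{C} ∪→ {C,T}; cost 1
[col 1] BEIPVWY: children BEPVWY:{C,T}, I:{C} ∩→ {C}; cost 0
[col 2] BW: children B:{G}, W:{A} ∪→ {A,G}; cost 1
[col 2] EY: children E:{G}, Y:{T} ∪→ {G,T}; cost 1
[col 2] BEWY: children BW:{A,G}, EY:{G,T} ∩→ {G}; cost 0
[col 2] PV: children P:{G}, V:{C} ∪→ {C,G}; cost 1
[col 2] BEPVWY: children BEWY:{G}, PV:{C,G} ∩→ {G}; cost 0
[col 2] BEIPVWY: children BEPVWY:{G}, I:{T} ∪→ {G,T}; cost 1
[col 3] BW: children B:{A}, W:{T} ∪→ {A,T}; cost 1
[col 3] EY: children E:{T}, Y:{G} ∪→ {G,T}; cost 1
[col 3] BEWY: children BW:{A,T}, EY:{G,T} ∩→ {T}; cost 0
[col 3] PV: children P:{A}, V:{T} ∪→ {A,T}; cost 1
[col 3] BEPVWY: children BEWY:{T}, PV:{A,T} ∩→ {T}; cost 0
[col 3] BEIPVWY: children BEPVWY:{T}, I:{A} ∪→ {A,T}; cost 1
[col 4] BW: children B:{C}, W:{A} ∪→ {A,C}; cost 1
[col 4] EY: children E:{A}, Y:{G} ∪→ {A,G}; cost 1
[col 4] BEWY: children BW:{A,C}, EY:{A,G} ∩→ {A}; cost 0
[col 4] PV: children P:{T}, V:{C} ∪→ {C,T}; cost 1
[col 4] BEPVWY: children BEWY:{A}, PV:{C,T} ∪→ {A,C,T}; cost 1
[col 4] BEIPVWY: children BEPVWY:{A,C,T}, I:{T} ∩→ {T}; cost 0
[col 5] BW: children B:{C}, W:{C} ∩→ {C}; cost 0
[col 5] EY: children E:{T}, Y:{A} ∪→ {A,T}; cost 1
[col 5] BEWY: children BW:{C}, EY:{A,T} ∪→ {A,C,T}; cost 1
[col 5] PV: children P:{C}, V:{A} ∪→ {A,C}; cost 1
[col 5] BEPVWY: children BEWY:{A,C,T}, PV:{A,C} ∩→ {A,C}; cost 0
[col 5] BEIPVWY: children BEPVWY:{A,C}, I:{A} ∩→ {A}; cost 0
[col 6] BW: children B:{G}, W:{T} ∪→ {G,T}; cost 1
[col 6] EY: children E:{A}, Y:{A} ∩→ {A}; cost 0
[col 6] BEWY: children BW:{G,T}, EY:{A} ∪→ {A,G,T}; cost 1
[col 6] PV: children P:{T}, V:{G} ∪→ {G,T}; cost 1
[col 6] BEPVWY: children BEWY:{A,G,T}, PV:{G,T} ∩→ {G,T}; cost 0
[col 6] BEIPVWY: children BEPVWY:{G,T}, I:{A} ∪→ {A,G,T}; cost 1
[col 7] BW: children B:{C}, W:{A} ∪→ {A,C}; cost 1
[col 7] EY: children E:{T}, Y:{G} ∪→ {G,T}; cost 1
[col 7] BEWY: children BW:{A,C}, EY:{G,T} ∪→ {A,C,G,T}; cost 1
[col 7] PV: children P:{A}, V:{A} ∩→ {A}; cost 0
[col 7] BEPVWY: children BEWY:{A,C,G,T}, PV:{A} ∩→ {A}; cost 0
[col 7] BEIPVWY: children BEPVWY:{A}, I:{G} ∪→ {A,G}; cost 1
per-site changes: [3, 3, 4, 4, 4, 3, 4, 4]; total = 29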